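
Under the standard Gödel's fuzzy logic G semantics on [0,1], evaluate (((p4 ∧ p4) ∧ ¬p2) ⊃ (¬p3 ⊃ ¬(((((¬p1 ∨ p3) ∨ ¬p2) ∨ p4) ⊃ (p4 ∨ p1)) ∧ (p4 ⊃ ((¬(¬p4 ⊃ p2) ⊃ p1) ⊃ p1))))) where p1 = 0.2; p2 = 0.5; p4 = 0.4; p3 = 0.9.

(p4 ∧ p4) = min(0.4, 0.4) = 0.4
¬p2: Gödel ¬ of 0.5 = 0 (operand ≠ 0)
((p4 ∧ p4) ∧ ¬p2) = min(0.4, 0) = 0
¬p3: Gödel ¬ of 0.9 = 0 (operand ≠ 0)
¬p1: Gödel ¬ of 0.2 = 0 (operand ≠ 0)
(¬p1 ∨ p3) = max(0, 0.9) = 0.9
¬p2: Gödel ¬ of 0.5 = 0 (operand ≠ 0)
((¬p1 ∨ p3) ∨ ¬p2) = max(0.9, 0) = 0.9
(((¬p1 ∨ p3) ∨ ¬p2) ∨ p4) = max(0.9, 0.4) = 0.9
(p4 ∨ p1) = max(0.4, 0.2) = 0.4
((((¬p1 ∨ p3) ∨ ¬p2) ∨ p4) ⊃ (p4 ∨ p1)): 0.9 > 0.4, so result = 0.4
¬p4: Gödel ¬ of 0.4 = 0 (operand ≠ 0)
(¬p4 ⊃ p2): 0 ≤ 0.5, so result = 1
¬(¬p4 ⊃ p2): Gödel ¬ of 1 = 0 (operand ≠ 0)
(¬(¬p4 ⊃ p2) ⊃ p1): 0 ≤ 0.2, so result = 1
((¬(¬p4 ⊃ p2) ⊃ p1) ⊃ p1): 1 > 0.2, so result = 0.2
(p4 ⊃ ((¬(¬p4 ⊃ p2) ⊃ p1) ⊃ p1)): 0.4 > 0.2, so result = 0.2
(((((¬p1 ∨ p3) ∨ ¬p2) ∨ p4) ⊃ (p4 ∨ p1)) ∧ (p4 ⊃ ((¬(¬p4 ⊃ p2) ⊃ p1) ⊃ p1))) = min(0.4, 0.2) = 0.2
¬(((((¬p1 ∨ p3) ∨ ¬p2) ∨ p4) ⊃ (p4 ∨ p1)) ∧ (p4 ⊃ ((¬(¬p4 ⊃ p2) ⊃ p1) ⊃ p1))): Gödel ¬ of 0.2 = 0 (operand ≠ 0)
(¬p3 ⊃ ¬(((((¬p1 ∨ p3) ∨ ¬p2) ∨ p4) ⊃ (p4 ∨ p1)) ∧ (p4 ⊃ ((¬(¬p4 ⊃ p2) ⊃ p1) ⊃ p1)))): 0 ≤ 0, so result = 1
(((p4 ∧ p4) ∧ ¬p2) ⊃ (¬p3 ⊃ ¬(((((¬p1 ∨ p3) ∨ ¬p2) ∨ p4) ⊃ (p4 ∨ p1)) ∧ (p4 ⊃ ((¬(¬p4 ⊃ p2) ⊃ p1) ⊃ p1))))): 0 ≤ 1, so result = 1

1.00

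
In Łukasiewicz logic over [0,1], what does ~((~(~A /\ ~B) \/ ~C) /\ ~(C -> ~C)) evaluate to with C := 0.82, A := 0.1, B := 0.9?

0.36

~A: Łukasiewicz ¬ gives 1 − 0.1 = 0.9
~B: Łukasiewicz ¬ gives 1 − 0.9 = 0.1
(~A /\ ~B) = min(0.9, 0.1) = 0.1
~(~A /\ ~B): Łukasiewicz ¬ gives 1 − 0.1 = 0.9
~C: Łukasiewicz ¬ gives 1 − 0.82 = 0.18
(~(~A /\ ~B) \/ ~C) = max(0.9, 0.18) = 0.9
~C: Łukasiewicz ¬ gives 1 − 0.82 = 0.18
(C -> ~C): min(1, 1 − 0.82 + 0.18) = 0.36
~(C -> ~C): Łukasiewicz ¬ gives 1 − 0.36 = 0.64
((~(~A /\ ~B) \/ ~C) /\ ~(C -> ~C)) = min(0.9, 0.64) = 0.64
~((~(~A /\ ~B) \/ ~C) /\ ~(C -> ~C)): Łukasiewicz ¬ gives 1 − 0.64 = 0.36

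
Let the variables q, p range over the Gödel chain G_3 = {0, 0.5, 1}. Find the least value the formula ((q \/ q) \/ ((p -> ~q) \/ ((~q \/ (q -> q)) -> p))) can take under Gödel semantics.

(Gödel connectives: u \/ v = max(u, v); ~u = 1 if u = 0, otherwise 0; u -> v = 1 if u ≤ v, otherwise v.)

0.50

The minimum is attained at q = 0.5, p = 0.5:
  (q \/ q) = max(0.5, 0.5) = 0.5
  ~q: Gödel ¬ of 0.5 = 0 (operand ≠ 0)
  (p -> ~q): 0.5 > 0, so result = 0
  ~q: Gödel ¬ of 0.5 = 0 (operand ≠ 0)
  (q -> q): 0.5 ≤ 0.5, so result = 1
  (~q \/ (q -> q)) = max(0, 1) = 1
  ((~q \/ (q -> q)) -> p): 1 > 0.5, so result = 0.5
  ((p -> ~q) \/ ((~q \/ (q -> q)) -> p)) = max(0, 0.5) = 0.5
  ((q \/ q) \/ ((p -> ~q) \/ ((~q \/ (q -> q)) -> p))) = max(0.5, 0.5) = 0.5
Checking all 9 assignments confirms none give a value below 0.50.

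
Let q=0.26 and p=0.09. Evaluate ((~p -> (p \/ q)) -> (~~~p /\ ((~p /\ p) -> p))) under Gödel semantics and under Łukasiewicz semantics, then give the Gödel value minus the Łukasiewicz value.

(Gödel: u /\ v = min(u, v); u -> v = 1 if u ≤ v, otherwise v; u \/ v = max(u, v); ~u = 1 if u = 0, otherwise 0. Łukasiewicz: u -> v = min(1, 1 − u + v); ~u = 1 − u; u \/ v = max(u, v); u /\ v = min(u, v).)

Gödel evaluation:
  ~p: Gödel ¬ of 0.09 = 0 (operand ≠ 0)
  (p \/ q) = max(0.09, 0.26) = 0.26
  (~p -> (p \/ q)): 0 ≤ 0.26, so result = 1
  ~p: Gödel ¬ of 0.09 = 0 (operand ≠ 0)
  ~~p: Gödel ¬ of 0 = 1 (operand is 0)
  ~~~p: Gödel ¬ of 1 = 0 (operand ≠ 0)
  ~p: Gödel ¬ of 0.09 = 0 (operand ≠ 0)
  (~p /\ p) = min(0, 0.09) = 0
  ((~p /\ p) -> p): 0 ≤ 0.09, so result = 1
  (~~~p /\ ((~p /\ p) -> p)) = min(0, 1) = 0
  ((~p -> (p \/ q)) -> (~~~p /\ ((~p /\ p) -> p))): 1 > 0, so result = 0
  Gödel value = 0
Łukasiewicz evaluation:
  ~p: Łukasiewicz ¬ gives 1 − 0.09 = 0.91
  (p \/ q) = max(0.09, 0.26) = 0.26
  (~p -> (p \/ q)): min(1, 1 − 0.91 + 0.26) = 0.35
  ~p: Łukasiewicz ¬ gives 1 − 0.09 = 0.91
  ~~p: Łukasiewicz ¬ gives 1 − 0.91 = 0.09
  ~~~p: Łukasiewicz ¬ gives 1 − 0.09 = 0.91
  ~p: Łukasiewicz ¬ gives 1 − 0.09 = 0.91
  (~p /\ p) = min(0.91, 0.09) = 0.09
  ((~p /\ p) -> p): min(1, 1 − 0.09 + 0.09) = 1
  (~~~p /\ ((~p /\ p) -> p)) = min(0.91, 1) = 0.91
  ((~p -> (p \/ q)) -> (~~~p /\ ((~p /\ p) -> p))): min(1, 1 − 0.35 + 0.91) = 1
  Łukasiewicz value = 1
Difference: 0 − 1 = -1.00

-1.00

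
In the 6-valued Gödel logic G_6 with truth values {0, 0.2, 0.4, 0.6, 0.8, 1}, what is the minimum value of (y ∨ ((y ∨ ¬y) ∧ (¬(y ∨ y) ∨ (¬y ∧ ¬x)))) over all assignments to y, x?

The minimum is attained at y = 0.2, x = 0:
  ¬y: Gödel ¬ of 0.2 = 0 (operand ≠ 0)
  (y ∨ ¬y) = max(0.2, 0) = 0.2
  (y ∨ y) = max(0.2, 0.2) = 0.2
  ¬(y ∨ y): Gödel ¬ of 0.2 = 0 (operand ≠ 0)
  ¬y: Gödel ¬ of 0.2 = 0 (operand ≠ 0)
  ¬x: Gödel ¬ of 0 = 1 (operand is 0)
  (¬y ∧ ¬x) = min(0, 1) = 0
  (¬(y ∨ y) ∨ (¬y ∧ ¬x)) = max(0, 0) = 0
  ((y ∨ ¬y) ∧ (¬(y ∨ y) ∨ (¬y ∧ ¬x))) = min(0.2, 0) = 0
  (y ∨ ((y ∨ ¬y) ∧ (¬(y ∨ y) ∨ (¬y ∧ ¬x)))) = max(0.2, 0) = 0.2
Checking all 36 assignments confirms none give a value below 0.20.

0.20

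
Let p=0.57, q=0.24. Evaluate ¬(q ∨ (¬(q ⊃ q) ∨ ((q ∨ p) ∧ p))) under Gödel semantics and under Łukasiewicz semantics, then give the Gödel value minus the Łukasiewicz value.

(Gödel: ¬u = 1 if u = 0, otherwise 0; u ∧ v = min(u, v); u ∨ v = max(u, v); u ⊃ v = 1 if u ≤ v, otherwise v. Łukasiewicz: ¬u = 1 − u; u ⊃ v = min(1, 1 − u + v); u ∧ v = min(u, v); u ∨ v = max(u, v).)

-0.43

Gödel evaluation:
  (q ⊃ q): 0.24 ≤ 0.24, so result = 1
  ¬(q ⊃ q): Gödel ¬ of 1 = 0 (operand ≠ 0)
  (q ∨ p) = max(0.24, 0.57) = 0.57
  ((q ∨ p) ∧ p) = min(0.57, 0.57) = 0.57
  (¬(q ⊃ q) ∨ ((q ∨ p) ∧ p)) = max(0, 0.57) = 0.57
  (q ∨ (¬(q ⊃ q) ∨ ((q ∨ p) ∧ p))) = max(0.24, 0.57) = 0.57
  ¬(q ∨ (¬(q ⊃ q) ∨ ((q ∨ p) ∧ p))): Gödel ¬ of 0.57 = 0 (operand ≠ 0)
  Gödel value = 0
Łukasiewicz evaluation:
  (q ⊃ q): min(1, 1 − 0.24 + 0.24) = 1
  ¬(q ⊃ q): Łukasiewicz ¬ gives 1 − 1 = 0
  (q ∨ p) = max(0.24, 0.57) = 0.57
  ((q ∨ p) ∧ p) = min(0.57, 0.57) = 0.57
  (¬(q ⊃ q) ∨ ((q ∨ p) ∧ p)) = max(0, 0.57) = 0.57
  (q ∨ (¬(q ⊃ q) ∨ ((q ∨ p) ∧ p))) = max(0.24, 0.57) = 0.57
  ¬(q ∨ (¬(q ⊃ q) ∨ ((q ∨ p) ∧ p))): Łukasiewicz ¬ gives 1 − 0.57 = 0.43
  Łukasiewicz value = 0.43
Difference: 0 − 0.43 = -0.43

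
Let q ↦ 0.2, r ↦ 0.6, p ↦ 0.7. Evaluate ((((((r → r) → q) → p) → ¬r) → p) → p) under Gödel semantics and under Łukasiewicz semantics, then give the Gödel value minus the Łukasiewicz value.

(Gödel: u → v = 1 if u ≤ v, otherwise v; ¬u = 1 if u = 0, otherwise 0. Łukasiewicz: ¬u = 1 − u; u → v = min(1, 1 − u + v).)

Gödel evaluation:
  (r → r): 0.6 ≤ 0.6, so result = 1
  ((r → r) → q): 1 > 0.2, so result = 0.2
  (((r → r) → q) → p): 0.2 ≤ 0.7, so result = 1
  ¬r: Gödel ¬ of 0.6 = 0 (operand ≠ 0)
  ((((r → r) → q) → p) → ¬r): 1 > 0, so result = 0
  (((((r → r) → q) → p) → ¬r) → p): 0 ≤ 0.7, so result = 1
  ((((((r → r) → q) → p) → ¬r) → p) → p): 1 > 0.7, so result = 0.7
  Gödel value = 0.7
Łukasiewicz evaluation:
  (r → r): min(1, 1 − 0.6 + 0.6) = 1
  ((r → r) → q): min(1, 1 − 1 + 0.2) = 0.2
  (((r → r) → q) → p): min(1, 1 − 0.2 + 0.7) = 1
  ¬r: Łukasiewicz ¬ gives 1 − 0.6 = 0.4
  ((((r → r) → q) → p) → ¬r): min(1, 1 − 1 + 0.4) = 0.4
  (((((r → r) → q) → p) → ¬r) → p): min(1, 1 − 0.4 + 0.7) = 1
  ((((((r → r) → q) → p) → ¬r) → p) → p): min(1, 1 − 1 + 0.7) = 0.7
  Łukasiewicz value = 0.7
Difference: 0.7 − 0.7 = 0.00

0.00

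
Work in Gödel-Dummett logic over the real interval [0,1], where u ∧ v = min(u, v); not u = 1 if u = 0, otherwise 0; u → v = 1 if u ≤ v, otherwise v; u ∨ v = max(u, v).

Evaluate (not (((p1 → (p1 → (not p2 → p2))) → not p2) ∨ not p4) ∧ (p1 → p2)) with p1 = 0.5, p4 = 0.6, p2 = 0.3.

0.30

not p2: Gödel ¬ of 0.3 = 0 (operand ≠ 0)
(not p2 → p2): 0 ≤ 0.3, so result = 1
(p1 → (not p2 → p2)): 0.5 ≤ 1, so result = 1
(p1 → (p1 → (not p2 → p2))): 0.5 ≤ 1, so result = 1
not p2: Gödel ¬ of 0.3 = 0 (operand ≠ 0)
((p1 → (p1 → (not p2 → p2))) → not p2): 1 > 0, so result = 0
not p4: Gödel ¬ of 0.6 = 0 (operand ≠ 0)
(((p1 → (p1 → (not p2 → p2))) → not p2) ∨ not p4) = max(0, 0) = 0
not (((p1 → (p1 → (not p2 → p2))) → not p2) ∨ not p4): Gödel ¬ of 0 = 1 (operand is 0)
(p1 → p2): 0.5 > 0.3, so result = 0.3
(not (((p1 → (p1 → (not p2 → p2))) → not p2) ∨ not p4) ∧ (p1 → p2)) = min(1, 0.3) = 0.3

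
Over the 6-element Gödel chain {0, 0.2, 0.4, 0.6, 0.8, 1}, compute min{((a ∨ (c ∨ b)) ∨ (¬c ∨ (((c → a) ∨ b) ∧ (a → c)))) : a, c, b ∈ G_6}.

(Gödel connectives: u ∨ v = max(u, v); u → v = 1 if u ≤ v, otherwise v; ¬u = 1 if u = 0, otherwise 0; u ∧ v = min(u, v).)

0.20

The minimum is attained at a = 0, c = 0.2, b = 0:
  (c ∨ b) = max(0.2, 0) = 0.2
  (a ∨ (c ∨ b)) = max(0, 0.2) = 0.2
  ¬c: Gödel ¬ of 0.2 = 0 (operand ≠ 0)
  (c → a): 0.2 > 0, so result = 0
  ((c → a) ∨ b) = max(0, 0) = 0
  (a → c): 0 ≤ 0.2, so result = 1
  (((c → a) ∨ b) ∧ (a → c)) = min(0, 1) = 0
  (¬c ∨ (((c → a) ∨ b) ∧ (a → c))) = max(0, 0) = 0
  ((a ∨ (c ∨ b)) ∨ (¬c ∨ (((c → a) ∨ b) ∧ (a → c)))) = max(0.2, 0) = 0.2
Checking all 216 assignments confirms none give a value below 0.20.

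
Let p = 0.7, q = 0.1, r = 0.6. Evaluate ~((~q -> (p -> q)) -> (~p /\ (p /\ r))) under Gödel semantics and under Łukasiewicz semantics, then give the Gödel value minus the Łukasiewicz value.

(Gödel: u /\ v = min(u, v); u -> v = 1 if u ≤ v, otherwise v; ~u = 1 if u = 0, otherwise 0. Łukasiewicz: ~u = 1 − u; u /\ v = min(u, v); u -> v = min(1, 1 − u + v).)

Gödel evaluation:
  ~q: Gödel ¬ of 0.1 = 0 (operand ≠ 0)
  (p -> q): 0.7 > 0.1, so result = 0.1
  (~q -> (p -> q)): 0 ≤ 0.1, so result = 1
  ~p: Gödel ¬ of 0.7 = 0 (operand ≠ 0)
  (p /\ r) = min(0.7, 0.6) = 0.6
  (~p /\ (p /\ r)) = min(0, 0.6) = 0
  ((~q -> (p -> q)) -> (~p /\ (p /\ r))): 1 > 0, so result = 0
  ~((~q -> (p -> q)) -> (~p /\ (p /\ r))): Gödel ¬ of 0 = 1 (operand is 0)
  Gödel value = 1
Łukasiewicz evaluation:
  ~q: Łukasiewicz ¬ gives 1 − 0.1 = 0.9
  (p -> q): min(1, 1 − 0.7 + 0.1) = 0.4
  (~q -> (p -> q)): min(1, 1 − 0.9 + 0.4) = 0.5
  ~p: Łukasiewicz ¬ gives 1 − 0.7 = 0.3
  (p /\ r) = min(0.7, 0.6) = 0.6
  (~p /\ (p /\ r)) = min(0.3, 0.6) = 0.3
  ((~q -> (p -> q)) -> (~p /\ (p /\ r))): min(1, 1 − 0.5 + 0.3) = 0.8
  ~((~q -> (p -> q)) -> (~p /\ (p /\ r))): Łukasiewicz ¬ gives 1 − 0.8 = 0.2
  Łukasiewicz value = 0.2
Difference: 1 − 0.2 = 0.80

0.80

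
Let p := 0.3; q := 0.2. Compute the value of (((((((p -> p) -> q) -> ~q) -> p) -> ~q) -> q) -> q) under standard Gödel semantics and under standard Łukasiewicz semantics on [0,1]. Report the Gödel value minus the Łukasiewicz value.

-0.80

Gödel evaluation:
  (p -> p): 0.3 ≤ 0.3, so result = 1
  ((p -> p) -> q): 1 > 0.2, so result = 0.2
  ~q: Gödel ¬ of 0.2 = 0 (operand ≠ 0)
  (((p -> p) -> q) -> ~q): 0.2 > 0, so result = 0
  ((((p -> p) -> q) -> ~q) -> p): 0 ≤ 0.3, so result = 1
  ~q: Gödel ¬ of 0.2 = 0 (operand ≠ 0)
  (((((p -> p) -> q) -> ~q) -> p) -> ~q): 1 > 0, so result = 0
  ((((((p -> p) -> q) -> ~q) -> p) -> ~q) -> q): 0 ≤ 0.2, so result = 1
  (((((((p -> p) -> q) -> ~q) -> p) -> ~q) -> q) -> q): 1 > 0.2, so result = 0.2
  Gödel value = 0.2
Łukasiewicz evaluation:
  (p -> p): min(1, 1 − 0.3 + 0.3) = 1
  ((p -> p) -> q): min(1, 1 − 1 + 0.2) = 0.2
  ~q: Łukasiewicz ¬ gives 1 − 0.2 = 0.8
  (((p -> p) -> q) -> ~q): min(1, 1 − 0.2 + 0.8) = 1
  ((((p -> p) -> q) -> ~q) -> p): min(1, 1 − 1 + 0.3) = 0.3
  ~q: Łukasiewicz ¬ gives 1 − 0.2 = 0.8
  (((((p -> p) -> q) -> ~q) -> p) -> ~q): min(1, 1 − 0.3 + 0.8) = 1
  ((((((p -> p) -> q) -> ~q) -> p) -> ~q) -> q): min(1, 1 − 1 + 0.2) = 0.2
  (((((((p -> p) -> q) -> ~q) -> p) -> ~q) -> q) -> q): min(1, 1 − 0.2 + 0.2) = 1
  Łukasiewicz value = 1
Difference: 0.2 − 1 = -0.80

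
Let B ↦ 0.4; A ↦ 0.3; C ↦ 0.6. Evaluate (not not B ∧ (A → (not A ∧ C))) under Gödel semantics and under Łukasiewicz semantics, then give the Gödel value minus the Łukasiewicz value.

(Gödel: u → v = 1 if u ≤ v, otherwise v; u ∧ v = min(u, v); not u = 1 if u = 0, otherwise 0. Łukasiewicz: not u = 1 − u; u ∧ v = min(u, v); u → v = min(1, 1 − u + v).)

Gödel evaluation:
  not B: Gödel ¬ of 0.4 = 0 (operand ≠ 0)
  not not B: Gödel ¬ of 0 = 1 (operand is 0)
  not A: Gödel ¬ of 0.3 = 0 (operand ≠ 0)
  (not A ∧ C) = min(0, 0.6) = 0
  (A → (not A ∧ C)): 0.3 > 0, so result = 0
  (not not B ∧ (A → (not A ∧ C))) = min(1, 0) = 0
  Gödel value = 0
Łukasiewicz evaluation:
  not B: Łukasiewicz ¬ gives 1 − 0.4 = 0.6
  not not B: Łukasiewicz ¬ gives 1 − 0.6 = 0.4
  not A: Łukasiewicz ¬ gives 1 − 0.3 = 0.7
  (not A ∧ C) = min(0.7, 0.6) = 0.6
  (A → (not A ∧ C)): min(1, 1 − 0.3 + 0.6) = 1
  (not not B ∧ (A → (not A ∧ C))) = min(0.4, 1) = 0.4
  Łukasiewicz value = 0.4
Difference: 0 − 0.4 = -0.40

-0.40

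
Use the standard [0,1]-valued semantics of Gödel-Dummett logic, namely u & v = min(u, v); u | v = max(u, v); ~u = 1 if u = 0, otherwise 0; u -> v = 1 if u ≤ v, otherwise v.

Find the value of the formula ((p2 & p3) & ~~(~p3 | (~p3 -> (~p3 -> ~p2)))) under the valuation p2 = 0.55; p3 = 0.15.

0.15

(p2 & p3) = min(0.55, 0.15) = 0.15
~p3: Gödel ¬ of 0.15 = 0 (operand ≠ 0)
~p3: Gödel ¬ of 0.15 = 0 (operand ≠ 0)
~p3: Gödel ¬ of 0.15 = 0 (operand ≠ 0)
~p2: Gödel ¬ of 0.55 = 0 (operand ≠ 0)
(~p3 -> ~p2): 0 ≤ 0, so result = 1
(~p3 -> (~p3 -> ~p2)): 0 ≤ 1, so result = 1
(~p3 | (~p3 -> (~p3 -> ~p2))) = max(0, 1) = 1
~(~p3 | (~p3 -> (~p3 -> ~p2))): Gödel ¬ of 1 = 0 (operand ≠ 0)
~~(~p3 | (~p3 -> (~p3 -> ~p2))): Gödel ¬ of 0 = 1 (operand is 0)
((p2 & p3) & ~~(~p3 | (~p3 -> (~p3 -> ~p2)))) = min(0.15, 1) = 0.15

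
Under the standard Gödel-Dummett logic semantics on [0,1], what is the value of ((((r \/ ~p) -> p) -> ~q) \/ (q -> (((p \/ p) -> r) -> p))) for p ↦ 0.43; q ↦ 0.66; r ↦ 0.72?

~p: Gödel ¬ of 0.43 = 0 (operand ≠ 0)
(r \/ ~p) = max(0.72, 0) = 0.72
((r \/ ~p) -> p): 0.72 > 0.43, so result = 0.43
~q: Gödel ¬ of 0.66 = 0 (operand ≠ 0)
(((r \/ ~p) -> p) -> ~q): 0.43 > 0, so result = 0
(p \/ p) = max(0.43, 0.43) = 0.43
((p \/ p) -> r): 0.43 ≤ 0.72, so result = 1
(((p \/ p) -> r) -> p): 1 > 0.43, so result = 0.43
(q -> (((p \/ p) -> r) -> p)): 0.66 > 0.43, so result = 0.43
((((r \/ ~p) -> p) -> ~q) \/ (q -> (((p \/ p) -> r) -> p))) = max(0, 0.43) = 0.43

0.43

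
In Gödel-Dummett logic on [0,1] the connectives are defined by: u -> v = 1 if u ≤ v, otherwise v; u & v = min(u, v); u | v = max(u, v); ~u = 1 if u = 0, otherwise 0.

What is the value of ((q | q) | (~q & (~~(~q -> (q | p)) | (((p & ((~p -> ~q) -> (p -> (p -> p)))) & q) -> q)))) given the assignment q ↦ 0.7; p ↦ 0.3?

(q | q) = max(0.7, 0.7) = 0.7
~q: Gödel ¬ of 0.7 = 0 (operand ≠ 0)
~q: Gödel ¬ of 0.7 = 0 (operand ≠ 0)
(q | p) = max(0.7, 0.3) = 0.7
(~q -> (q | p)): 0 ≤ 0.7, so result = 1
~(~q -> (q | p)): Gödel ¬ of 1 = 0 (operand ≠ 0)
~~(~q -> (q | p)): Gödel ¬ of 0 = 1 (operand is 0)
~p: Gödel ¬ of 0.3 = 0 (operand ≠ 0)
~q: Gödel ¬ of 0.7 = 0 (operand ≠ 0)
(~p -> ~q): 0 ≤ 0, so result = 1
(p -> p): 0.3 ≤ 0.3, so result = 1
(p -> (p -> p)): 0.3 ≤ 1, so result = 1
((~p -> ~q) -> (p -> (p -> p))): 1 ≤ 1, so result = 1
(p & ((~p -> ~q) -> (p -> (p -> p)))) = min(0.3, 1) = 0.3
((p & ((~p -> ~q) -> (p -> (p -> p)))) & q) = min(0.3, 0.7) = 0.3
(((p & ((~p -> ~q) -> (p -> (p -> p)))) & q) -> q): 0.3 ≤ 0.7, so result = 1
(~~(~q -> (q | p)) | (((p & ((~p -> ~q) -> (p -> (p -> p)))) & q) -> q)) = max(1, 1) = 1
(~q & (~~(~q -> (q | p)) | (((p & ((~p -> ~q) -> (p -> (p -> p)))) & q) -> q))) = min(0, 1) = 0
((q | q) | (~q & (~~(~q -> (q | p)) | (((p & ((~p -> ~q) -> (p -> (p -> p)))) & q) -> q)))) = max(0.7, 0) = 0.7

0.70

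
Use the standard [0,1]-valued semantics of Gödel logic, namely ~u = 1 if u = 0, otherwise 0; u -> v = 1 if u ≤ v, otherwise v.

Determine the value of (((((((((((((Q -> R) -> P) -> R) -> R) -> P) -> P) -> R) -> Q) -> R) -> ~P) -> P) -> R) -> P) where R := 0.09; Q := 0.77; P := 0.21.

1.00

(Q -> R): 0.77 > 0.09, so result = 0.09
((Q -> R) -> P): 0.09 ≤ 0.21, so result = 1
(((Q -> R) -> P) -> R): 1 > 0.09, so result = 0.09
((((Q -> R) -> P) -> R) -> R): 0.09 ≤ 0.09, so result = 1
(((((Q -> R) -> P) -> R) -> R) -> P): 1 > 0.21, so result = 0.21
((((((Q -> R) -> P) -> R) -> R) -> P) -> P): 0.21 ≤ 0.21, so result = 1
(((((((Q -> R) -> P) -> R) -> R) -> P) -> P) -> R): 1 > 0.09, so result = 0.09
((((((((Q -> R) -> P) -> R) -> R) -> P) -> P) -> R) -> Q): 0.09 ≤ 0.77, so result = 1
(((((((((Q -> R) -> P) -> R) -> R) -> P) -> P) -> R) -> Q) -> R): 1 > 0.09, so result = 0.09
~P: Gödel ¬ of 0.21 = 0 (operand ≠ 0)
((((((((((Q -> R) -> P) -> R) -> R) -> P) -> P) -> R) -> Q) -> R) -> ~P): 0.09 > 0, so result = 0
(((((((((((Q -> R) -> P) -> R) -> R) -> P) -> P) -> R) -> Q) -> R) -> ~P) -> P): 0 ≤ 0.21, so result = 1
((((((((((((Q -> R) -> P) -> R) -> R) -> P) -> P) -> R) -> Q) -> R) -> ~P) -> P) -> R): 1 > 0.09, so result = 0.09
(((((((((((((Q -> R) -> P) -> R) -> R) -> P) -> P) -> R) -> Q) -> R) -> ~P) -> P) -> R) -> P): 0.09 ≤ 0.21, so result = 1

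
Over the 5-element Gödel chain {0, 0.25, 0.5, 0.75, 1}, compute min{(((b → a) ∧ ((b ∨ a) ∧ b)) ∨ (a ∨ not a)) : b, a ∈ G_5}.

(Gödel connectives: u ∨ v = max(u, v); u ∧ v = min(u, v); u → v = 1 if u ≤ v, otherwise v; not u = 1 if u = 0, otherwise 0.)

0.25

The minimum is attained at b = 0, a = 0.25:
  (b → a): 0 ≤ 0.25, so result = 1
  (b ∨ a) = max(0, 0.25) = 0.25
  ((b ∨ a) ∧ b) = min(0.25, 0) = 0
  ((b → a) ∧ ((b ∨ a) ∧ b)) = min(1, 0) = 0
  not a: Gödel ¬ of 0.25 = 0 (operand ≠ 0)
  (a ∨ not a) = max(0.25, 0) = 0.25
  (((b → a) ∧ ((b ∨ a) ∧ b)) ∨ (a ∨ not a)) = max(0, 0.25) = 0.25
Checking all 25 assignments confirms none give a value below 0.25.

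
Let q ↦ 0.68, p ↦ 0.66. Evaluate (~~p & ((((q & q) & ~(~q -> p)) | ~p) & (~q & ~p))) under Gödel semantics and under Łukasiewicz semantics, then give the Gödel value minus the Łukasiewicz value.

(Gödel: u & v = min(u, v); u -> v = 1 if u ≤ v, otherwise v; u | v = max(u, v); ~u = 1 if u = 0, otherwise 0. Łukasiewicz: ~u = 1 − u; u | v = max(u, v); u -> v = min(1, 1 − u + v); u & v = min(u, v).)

-0.32

Gödel evaluation:
  ~p: Gödel ¬ of 0.66 = 0 (operand ≠ 0)
  ~~p: Gödel ¬ of 0 = 1 (operand is 0)
  (q & q) = min(0.68, 0.68) = 0.68
  ~q: Gödel ¬ of 0.68 = 0 (operand ≠ 0)
  (~q -> p): 0 ≤ 0.66, so result = 1
  ~(~q -> p): Gödel ¬ of 1 = 0 (operand ≠ 0)
  ((q & q) & ~(~q -> p)) = min(0.68, 0) = 0
  ~p: Gödel ¬ of 0.66 = 0 (operand ≠ 0)
  (((q & q) & ~(~q -> p)) | ~p) = max(0, 0) = 0
  ~q: Gödel ¬ of 0.68 = 0 (operand ≠ 0)
  ~p: Gödel ¬ of 0.66 = 0 (operand ≠ 0)
  (~q & ~p) = min(0, 0) = 0
  ((((q & q) & ~(~q -> p)) | ~p) & (~q & ~p)) = min(0, 0) = 0
  (~~p & ((((q & q) & ~(~q -> p)) | ~p) & (~q & ~p))) = min(1, 0) = 0
  Gödel value = 0
Łukasiewicz evaluation:
  ~p: Łukasiewicz ¬ gives 1 − 0.66 = 0.34
  ~~p: Łukasiewicz ¬ gives 1 − 0.34 = 0.66
  (q & q) = min(0.68, 0.68) = 0.68
  ~q: Łukasiewicz ¬ gives 1 − 0.68 = 0.32
  (~q -> p): min(1, 1 − 0.32 + 0.66) = 1
  ~(~q -> p): Łukasiewicz ¬ gives 1 − 1 = 0
  ((q & q) & ~(~q -> p)) = min(0.68, 0) = 0
  ~p: Łukasiewicz ¬ gives 1 − 0.66 = 0.34
  (((q & q) & ~(~q -> p)) | ~p) = max(0, 0.34) = 0.34
  ~q: Łukasiewicz ¬ gives 1 − 0.68 = 0.32
  ~p: Łukasiewicz ¬ gives 1 − 0.66 = 0.34
  (~q & ~p) = min(0.32, 0.34) = 0.32
  ((((q & q) & ~(~q -> p)) | ~p) & (~q & ~p)) = min(0.34, 0.32) = 0.32
  (~~p & ((((q & q) & ~(~q -> p)) | ~p) & (~q & ~p))) = min(0.66, 0.32) = 0.32
  Łukasiewicz value = 0.32
Difference: 0 − 0.32 = -0.32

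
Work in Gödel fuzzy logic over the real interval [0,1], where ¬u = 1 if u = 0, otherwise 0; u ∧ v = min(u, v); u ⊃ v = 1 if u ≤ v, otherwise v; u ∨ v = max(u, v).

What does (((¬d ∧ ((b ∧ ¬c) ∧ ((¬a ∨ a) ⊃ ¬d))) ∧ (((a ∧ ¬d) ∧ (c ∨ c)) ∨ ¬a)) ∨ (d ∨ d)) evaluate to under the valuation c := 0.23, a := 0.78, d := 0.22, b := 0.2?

¬d: Gödel ¬ of 0.22 = 0 (operand ≠ 0)
¬c: Gödel ¬ of 0.23 = 0 (operand ≠ 0)
(b ∧ ¬c) = min(0.2, 0) = 0
¬a: Gödel ¬ of 0.78 = 0 (operand ≠ 0)
(¬a ∨ a) = max(0, 0.78) = 0.78
¬d: Gödel ¬ of 0.22 = 0 (operand ≠ 0)
((¬a ∨ a) ⊃ ¬d): 0.78 > 0, so result = 0
((b ∧ ¬c) ∧ ((¬a ∨ a) ⊃ ¬d)) = min(0, 0) = 0
(¬d ∧ ((b ∧ ¬c) ∧ ((¬a ∨ a) ⊃ ¬d))) = min(0, 0) = 0
¬d: Gödel ¬ of 0.22 = 0 (operand ≠ 0)
(a ∧ ¬d) = min(0.78, 0) = 0
(c ∨ c) = max(0.23, 0.23) = 0.23
((a ∧ ¬d) ∧ (c ∨ c)) = min(0, 0.23) = 0
¬a: Gödel ¬ of 0.78 = 0 (operand ≠ 0)
(((a ∧ ¬d) ∧ (c ∨ c)) ∨ ¬a) = max(0, 0) = 0
((¬d ∧ ((b ∧ ¬c) ∧ ((¬a ∨ a) ⊃ ¬d))) ∧ (((a ∧ ¬d) ∧ (c ∨ c)) ∨ ¬a)) = min(0, 0) = 0
(d ∨ d) = max(0.22, 0.22) = 0.22
(((¬d ∧ ((b ∧ ¬c) ∧ ((¬a ∨ a) ⊃ ¬d))) ∧ (((a ∧ ¬d) ∧ (c ∨ c)) ∨ ¬a)) ∨ (d ∨ d)) = max(0, 0.22) = 0.22

0.22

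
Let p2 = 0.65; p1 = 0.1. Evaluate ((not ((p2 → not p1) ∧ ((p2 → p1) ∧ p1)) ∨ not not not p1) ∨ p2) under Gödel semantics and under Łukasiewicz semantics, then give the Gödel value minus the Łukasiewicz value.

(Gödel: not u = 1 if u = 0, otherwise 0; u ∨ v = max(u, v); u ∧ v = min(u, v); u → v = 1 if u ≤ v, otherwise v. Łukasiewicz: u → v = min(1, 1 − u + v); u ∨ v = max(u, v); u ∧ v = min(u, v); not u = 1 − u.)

0.10

Gödel evaluation:
  not p1: Gödel ¬ of 0.1 = 0 (operand ≠ 0)
  (p2 → not p1): 0.65 > 0, so result = 0
  (p2 → p1): 0.65 > 0.1, so result = 0.1
  ((p2 → p1) ∧ p1) = min(0.1, 0.1) = 0.1
  ((p2 → not p1) ∧ ((p2 → p1) ∧ p1)) = min(0, 0.1) = 0
  not ((p2 → not p1) ∧ ((p2 → p1) ∧ p1)): Gödel ¬ of 0 = 1 (operand is 0)
  not p1: Gödel ¬ of 0.1 = 0 (operand ≠ 0)
  not not p1: Gödel ¬ of 0 = 1 (operand is 0)
  not not not p1: Gödel ¬ of 1 = 0 (operand ≠ 0)
  (not ((p2 → not p1) ∧ ((p2 → p1) ∧ p1)) ∨ not not not p1) = max(1, 0) = 1
  ((not ((p2 → not p1) ∧ ((p2 → p1) ∧ p1)) ∨ not not not p1) ∨ p2) = max(1, 0.65) = 1
  Gödel value = 1
Łukasiewicz evaluation:
  not p1: Łukasiewicz ¬ gives 1 − 0.1 = 0.9
  (p2 → not p1): min(1, 1 − 0.65 + 0.9) = 1
  (p2 → p1): min(1, 1 − 0.65 + 0.1) = 0.45
  ((p2 → p1) ∧ p1) = min(0.45, 0.1) = 0.1
  ((p2 → not p1) ∧ ((p2 → p1) ∧ p1)) = min(1, 0.1) = 0.1
  not ((p2 → not p1) ∧ ((p2 → p1) ∧ p1)): Łukasiewicz ¬ gives 1 − 0.1 = 0.9
  not p1: Łukasiewicz ¬ gives 1 − 0.1 = 0.9
  not not p1: Łukasiewicz ¬ gives 1 − 0.9 = 0.1
  not not not p1: Łukasiewicz ¬ gives 1 − 0.1 = 0.9
  (not ((p2 → not p1) ∧ ((p2 → p1) ∧ p1)) ∨ not not not p1) = max(0.9, 0.9) = 0.9
  ((not ((p2 → not p1) ∧ ((p2 → p1) ∧ p1)) ∨ not not not p1) ∨ p2) = max(0.9, 0.65) = 0.9
  Łukasiewicz value = 0.9
Difference: 1 − 0.9 = 0.10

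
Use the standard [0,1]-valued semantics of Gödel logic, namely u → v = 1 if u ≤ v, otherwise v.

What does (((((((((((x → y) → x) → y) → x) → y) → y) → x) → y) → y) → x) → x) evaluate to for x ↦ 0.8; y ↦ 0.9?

1.00

(x → y): 0.8 ≤ 0.9, so result = 1
((x → y) → x): 1 > 0.8, so result = 0.8
(((x → y) → x) → y): 0.8 ≤ 0.9, so result = 1
((((x → y) → x) → y) → x): 1 > 0.8, so result = 0.8
(((((x → y) → x) → y) → x) → y): 0.8 ≤ 0.9, so result = 1
((((((x → y) → x) → y) → x) → y) → y): 1 > 0.9, so result = 0.9
(((((((x → y) → x) → y) → x) → y) → y) → x): 0.9 > 0.8, so result = 0.8
((((((((x → y) → x) → y) → x) → y) → y) → x) → y): 0.8 ≤ 0.9, so result = 1
(((((((((x → y) → x) → y) → x) → y) → y) → x) → y) → y): 1 > 0.9, so result = 0.9
((((((((((x → y) → x) → y) → x) → y) → y) → x) → y) → y) → x): 0.9 > 0.8, so result = 0.8
(((((((((((x → y) → x) → y) → x) → y) → y) → x) → y) → y) → x) → x): 0.8 ≤ 0.8, so result = 1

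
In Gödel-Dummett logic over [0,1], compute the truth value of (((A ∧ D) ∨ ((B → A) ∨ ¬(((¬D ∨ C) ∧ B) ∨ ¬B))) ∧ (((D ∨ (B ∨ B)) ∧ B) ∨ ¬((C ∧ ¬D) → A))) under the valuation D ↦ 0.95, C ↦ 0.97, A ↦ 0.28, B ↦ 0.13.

(A ∧ D) = min(0.28, 0.95) = 0.28
(B → A): 0.13 ≤ 0.28, so result = 1
¬D: Gödel ¬ of 0.95 = 0 (operand ≠ 0)
(¬D ∨ C) = max(0, 0.97) = 0.97
((¬D ∨ C) ∧ B) = min(0.97, 0.13) = 0.13
¬B: Gödel ¬ of 0.13 = 0 (operand ≠ 0)
(((¬D ∨ C) ∧ B) ∨ ¬B) = max(0.13, 0) = 0.13
¬(((¬D ∨ C) ∧ B) ∨ ¬B): Gödel ¬ of 0.13 = 0 (operand ≠ 0)
((B → A) ∨ ¬(((¬D ∨ C) ∧ B) ∨ ¬B)) = max(1, 0) = 1
((A ∧ D) ∨ ((B → A) ∨ ¬(((¬D ∨ C) ∧ B) ∨ ¬B))) = max(0.28, 1) = 1
(B ∨ B) = max(0.13, 0.13) = 0.13
(D ∨ (B ∨ B)) = max(0.95, 0.13) = 0.95
((D ∨ (B ∨ B)) ∧ B) = min(0.95, 0.13) = 0.13
¬D: Gödel ¬ of 0.95 = 0 (operand ≠ 0)
(C ∧ ¬D) = min(0.97, 0) = 0
((C ∧ ¬D) → A): 0 ≤ 0.28, so result = 1
¬((C ∧ ¬D) → A): Gödel ¬ of 1 = 0 (operand ≠ 0)
(((D ∨ (B ∨ B)) ∧ B) ∨ ¬((C ∧ ¬D) → A)) = max(0.13, 0) = 0.13
(((A ∧ D) ∨ ((B → A) ∨ ¬(((¬D ∨ C) ∧ B) ∨ ¬B))) ∧ (((D ∨ (B ∨ B)) ∧ B) ∨ ¬((C ∧ ¬D) → A))) = min(1, 0.13) = 0.13

0.13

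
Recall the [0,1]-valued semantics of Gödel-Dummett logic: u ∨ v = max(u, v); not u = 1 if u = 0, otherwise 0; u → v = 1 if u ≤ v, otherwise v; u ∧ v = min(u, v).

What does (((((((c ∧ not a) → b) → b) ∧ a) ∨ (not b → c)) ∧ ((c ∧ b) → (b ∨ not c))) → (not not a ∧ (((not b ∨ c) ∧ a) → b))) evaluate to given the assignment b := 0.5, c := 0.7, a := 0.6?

0.50

not a: Gödel ¬ of 0.6 = 0 (operand ≠ 0)
(c ∧ not a) = min(0.7, 0) = 0
((c ∧ not a) → b): 0 ≤ 0.5, so result = 1
(((c ∧ not a) → b) → b): 1 > 0.5, so result = 0.5
((((c ∧ not a) → b) → b) ∧ a) = min(0.5, 0.6) = 0.5
not b: Gödel ¬ of 0.5 = 0 (operand ≠ 0)
(not b → c): 0 ≤ 0.7, so result = 1
(((((c ∧ not a) → b) → b) ∧ a) ∨ (not b → c)) = max(0.5, 1) = 1
(c ∧ b) = min(0.7, 0.5) = 0.5
not c: Gödel ¬ of 0.7 = 0 (operand ≠ 0)
(b ∨ not c) = max(0.5, 0) = 0.5
((c ∧ b) → (b ∨ not c)): 0.5 ≤ 0.5, so result = 1
((((((c ∧ not a) → b) → b) ∧ a) ∨ (not b → c)) ∧ ((c ∧ b) → (b ∨ not c))) = min(1, 1) = 1
not a: Gödel ¬ of 0.6 = 0 (operand ≠ 0)
not not a: Gödel ¬ of 0 = 1 (operand is 0)
not b: Gödel ¬ of 0.5 = 0 (operand ≠ 0)
(not b ∨ c) = max(0, 0.7) = 0.7
((not b ∨ c) ∧ a) = min(0.7, 0.6) = 0.6
(((not b ∨ c) ∧ a) → b): 0.6 > 0.5, so result = 0.5
(not not a ∧ (((not b ∨ c) ∧ a) → b)) = min(1, 0.5) = 0.5
(((((((c ∧ not a) → b) → b) ∧ a) ∨ (not b → c)) ∧ ((c ∧ b) → (b ∨ not c))) → (not not a ∧ (((not b ∨ c) ∧ a) → b))): 1 > 0.5, so result = 0.5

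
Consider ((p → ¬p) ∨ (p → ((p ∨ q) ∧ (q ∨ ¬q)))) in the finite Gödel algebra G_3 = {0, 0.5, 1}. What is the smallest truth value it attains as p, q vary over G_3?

0.50

The minimum is attained at p = 1, q = 0.5:
  ¬p: Gödel ¬ of 1 = 0 (operand ≠ 0)
  (p → ¬p): 1 > 0, so result = 0
  (p ∨ q) = max(1, 0.5) = 1
  ¬q: Gödel ¬ of 0.5 = 0 (operand ≠ 0)
  (q ∨ ¬q) = max(0.5, 0) = 0.5
  ((p ∨ q) ∧ (q ∨ ¬q)) = min(1, 0.5) = 0.5
  (p → ((p ∨ q) ∧ (q ∨ ¬q))): 1 > 0.5, so result = 0.5
  ((p → ¬p) ∨ (p → ((p ∨ q) ∧ (q ∨ ¬q)))) = max(0, 0.5) = 0.5
Checking all 9 assignments confirms none give a value below 0.50.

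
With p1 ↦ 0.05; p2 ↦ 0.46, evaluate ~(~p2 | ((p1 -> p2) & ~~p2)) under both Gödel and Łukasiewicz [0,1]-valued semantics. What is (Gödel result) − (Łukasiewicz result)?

Gödel evaluation:
  ~p2: Gödel ¬ of 0.46 = 0 (operand ≠ 0)
  (p1 -> p2): 0.05 ≤ 0.46, so result = 1
  ~p2: Gödel ¬ of 0.46 = 0 (operand ≠ 0)
  ~~p2: Gödel ¬ of 0 = 1 (operand is 0)
  ((p1 -> p2) & ~~p2) = min(1, 1) = 1
  (~p2 | ((p1 -> p2) & ~~p2)) = max(0, 1) = 1
  ~(~p2 | ((p1 -> p2) & ~~p2)): Gödel ¬ of 1 = 0 (operand ≠ 0)
  Gödel value = 0
Łukasiewicz evaluation:
  ~p2: Łukasiewicz ¬ gives 1 − 0.46 = 0.54
  (p1 -> p2): min(1, 1 − 0.05 + 0.46) = 1
  ~p2: Łukasiewicz ¬ gives 1 − 0.46 = 0.54
  ~~p2: Łukasiewicz ¬ gives 1 − 0.54 = 0.46
  ((p1 -> p2) & ~~p2) = min(1, 0.46) = 0.46
  (~p2 | ((p1 -> p2) & ~~p2)) = max(0.54, 0.46) = 0.54
  ~(~p2 | ((p1 -> p2) & ~~p2)): Łukasiewicz ¬ gives 1 − 0.54 = 0.46
  Łukasiewicz value = 0.46
Difference: 0 − 0.46 = -0.46

-0.46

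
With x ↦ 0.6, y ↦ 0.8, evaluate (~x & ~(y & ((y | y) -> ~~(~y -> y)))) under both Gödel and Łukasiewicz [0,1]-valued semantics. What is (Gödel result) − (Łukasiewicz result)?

-0.20

Gödel evaluation:
  ~x: Gödel ¬ of 0.6 = 0 (operand ≠ 0)
  (y | y) = max(0.8, 0.8) = 0.8
  ~y: Gödel ¬ of 0.8 = 0 (operand ≠ 0)
  (~y -> y): 0 ≤ 0.8, so result = 1
  ~(~y -> y): Gödel ¬ of 1 = 0 (operand ≠ 0)
  ~~(~y -> y): Gödel ¬ of 0 = 1 (operand is 0)
  ((y | y) -> ~~(~y -> y)): 0.8 ≤ 1, so result = 1
  (y & ((y | y) -> ~~(~y -> y))) = min(0.8, 1) = 0.8
  ~(y & ((y | y) -> ~~(~y -> y))): Gödel ¬ of 0.8 = 0 (operand ≠ 0)
  (~x & ~(y & ((y | y) -> ~~(~y -> y)))) = min(0, 0) = 0
  Gödel value = 0
Łukasiewicz evaluation:
  ~x: Łukasiewicz ¬ gives 1 − 0.6 = 0.4
  (y | y) = max(0.8, 0.8) = 0.8
  ~y: Łukasiewicz ¬ gives 1 − 0.8 = 0.2
  (~y -> y): min(1, 1 − 0.2 + 0.8) = 1
  ~(~y -> y): Łukasiewicz ¬ gives 1 − 1 = 0
  ~~(~y -> y): Łukasiewicz ¬ gives 1 − 0 = 1
  ((y | y) -> ~~(~y -> y)): min(1, 1 − 0.8 + 1) = 1
  (y & ((y | y) -> ~~(~y -> y))) = min(0.8, 1) = 0.8
  ~(y & ((y | y) -> ~~(~y -> y))): Łukasiewicz ¬ gives 1 − 0.8 = 0.2
  (~x & ~(y & ((y | y) -> ~~(~y -> y)))) = min(0.4, 0.2) = 0.2
  Łukasiewicz value = 0.2
Difference: 0 − 0.2 = -0.20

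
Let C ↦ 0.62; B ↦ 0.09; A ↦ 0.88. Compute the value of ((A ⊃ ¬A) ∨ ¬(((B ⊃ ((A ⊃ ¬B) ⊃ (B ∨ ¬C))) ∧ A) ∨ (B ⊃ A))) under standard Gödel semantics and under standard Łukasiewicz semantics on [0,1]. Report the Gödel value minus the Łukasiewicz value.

-0.24

Gödel evaluation:
  ¬A: Gödel ¬ of 0.88 = 0 (operand ≠ 0)
  (A ⊃ ¬A): 0.88 > 0, so result = 0
  ¬B: Gödel ¬ of 0.09 = 0 (operand ≠ 0)
  (A ⊃ ¬B): 0.88 > 0, so result = 0
  ¬C: Gödel ¬ of 0.62 = 0 (operand ≠ 0)
  (B ∨ ¬C) = max(0.09, 0) = 0.09
  ((A ⊃ ¬B) ⊃ (B ∨ ¬C)): 0 ≤ 0.09, so result = 1
  (B ⊃ ((A ⊃ ¬B) ⊃ (B ∨ ¬C))): 0.09 ≤ 1, so result = 1
  ((B ⊃ ((A ⊃ ¬B) ⊃ (B ∨ ¬C))) ∧ A) = min(1, 0.88) = 0.88
  (B ⊃ A): 0.09 ≤ 0.88, so result = 1
  (((B ⊃ ((A ⊃ ¬B) ⊃ (B ∨ ¬C))) ∧ A) ∨ (B ⊃ A)) = max(0.88, 1) = 1
  ¬(((B ⊃ ((A ⊃ ¬B) ⊃ (B ∨ ¬C))) ∧ A) ∨ (B ⊃ A)): Gödel ¬ of 1 = 0 (operand ≠ 0)
  ((A ⊃ ¬A) ∨ ¬(((B ⊃ ((A ⊃ ¬B) ⊃ (B ∨ ¬C))) ∧ A) ∨ (B ⊃ A))) = max(0, 0) = 0
  Gödel value = 0
Łukasiewicz evaluation:
  ¬A: Łukasiewicz ¬ gives 1 − 0.88 = 0.12
  (A ⊃ ¬A): min(1, 1 − 0.88 + 0.12) = 0.24
  ¬B: Łukasiewicz ¬ gives 1 − 0.09 = 0.91
  (A ⊃ ¬B): min(1, 1 − 0.88 + 0.91) = 1
  ¬C: Łukasiewicz ¬ gives 1 − 0.62 = 0.38
  (B ∨ ¬C) = max(0.09, 0.38) = 0.38
  ((A ⊃ ¬B) ⊃ (B ∨ ¬C)): min(1, 1 − 1 + 0.38) = 0.38
  (B ⊃ ((A ⊃ ¬B) ⊃ (B ∨ ¬C))): min(1, 1 − 0.09 + 0.38) = 1
  ((B ⊃ ((A ⊃ ¬B) ⊃ (B ∨ ¬C))) ∧ A) = min(1, 0.88) = 0.88
  (B ⊃ A): min(1, 1 − 0.09 + 0.88) = 1
  (((B ⊃ ((A ⊃ ¬B) ⊃ (B ∨ ¬C))) ∧ A) ∨ (B ⊃ A)) = max(0.88, 1) = 1
  ¬(((B ⊃ ((A ⊃ ¬B) ⊃ (B ∨ ¬C))) ∧ A) ∨ (B ⊃ A)): Łukasiewicz ¬ gives 1 − 1 = 0
  ((A ⊃ ¬A) ∨ ¬(((B ⊃ ((A ⊃ ¬B) ⊃ (B ∨ ¬C))) ∧ A) ∨ (B ⊃ A))) = max(0.24, 0) = 0.24
  Łukasiewicz value = 0.24
Difference: 0 − 0.24 = -0.24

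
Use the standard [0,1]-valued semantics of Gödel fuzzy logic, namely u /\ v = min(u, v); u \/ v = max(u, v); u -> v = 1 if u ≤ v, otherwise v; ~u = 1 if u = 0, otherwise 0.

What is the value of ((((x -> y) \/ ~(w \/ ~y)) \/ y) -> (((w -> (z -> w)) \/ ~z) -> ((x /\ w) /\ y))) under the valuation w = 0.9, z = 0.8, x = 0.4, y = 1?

(x -> y): 0.4 ≤ 1, so result = 1
~y: Gödel ¬ of 1 = 0 (operand ≠ 0)
(w \/ ~y) = max(0.9, 0) = 0.9
~(w \/ ~y): Gödel ¬ of 0.9 = 0 (operand ≠ 0)
((x -> y) \/ ~(w \/ ~y)) = max(1, 0) = 1
(((x -> y) \/ ~(w \/ ~y)) \/ y) = max(1, 1) = 1
(z -> w): 0.8 ≤ 0.9, so result = 1
(w -> (z -> w)): 0.9 ≤ 1, so result = 1
~z: Gödel ¬ of 0.8 = 0 (operand ≠ 0)
((w -> (z -> w)) \/ ~z) = max(1, 0) = 1
(x /\ w) = min(0.4, 0.9) = 0.4
((x /\ w) /\ y) = min(0.4, 1) = 0.4
(((w -> (z -> w)) \/ ~z) -> ((x /\ w) /\ y)): 1 > 0.4, so result = 0.4
((((x -> y) \/ ~(w \/ ~y)) \/ y) -> (((w -> (z -> w)) \/ ~z) -> ((x /\ w) /\ y))): 1 > 0.4, so result = 0.4

0.40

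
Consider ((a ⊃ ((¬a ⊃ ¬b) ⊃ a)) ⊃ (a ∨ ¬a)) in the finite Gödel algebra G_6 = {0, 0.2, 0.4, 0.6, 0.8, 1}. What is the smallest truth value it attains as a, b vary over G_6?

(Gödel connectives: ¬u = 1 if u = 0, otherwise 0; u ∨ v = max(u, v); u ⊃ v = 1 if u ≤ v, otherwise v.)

0.20

The minimum is attained at a = 0.2, b = 0:
  ¬a: Gödel ¬ of 0.2 = 0 (operand ≠ 0)
  ¬b: Gödel ¬ of 0 = 1 (operand is 0)
  (¬a ⊃ ¬b): 0 ≤ 1, so result = 1
  ((¬a ⊃ ¬b) ⊃ a): 1 > 0.2, so result = 0.2
  (a ⊃ ((¬a ⊃ ¬b) ⊃ a)): 0.2 ≤ 0.2, so result = 1
  ¬a: Gödel ¬ of 0.2 = 0 (operand ≠ 0)
  (a ∨ ¬a) = max(0.2, 0) = 0.2
  ((a ⊃ ((¬a ⊃ ¬b) ⊃ a)) ⊃ (a ∨ ¬a)): 1 > 0.2, so result = 0.2
Checking all 36 assignments confirms none give a value below 0.20.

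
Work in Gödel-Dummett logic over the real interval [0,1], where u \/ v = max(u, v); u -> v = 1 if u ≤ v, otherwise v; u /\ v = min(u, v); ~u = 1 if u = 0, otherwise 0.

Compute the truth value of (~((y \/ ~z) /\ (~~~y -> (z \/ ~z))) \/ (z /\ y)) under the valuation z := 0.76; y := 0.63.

0.63

~z: Gödel ¬ of 0.76 = 0 (operand ≠ 0)
(y \/ ~z) = max(0.63, 0) = 0.63
~y: Gödel ¬ of 0.63 = 0 (operand ≠ 0)
~~y: Gödel ¬ of 0 = 1 (operand is 0)
~~~y: Gödel ¬ of 1 = 0 (operand ≠ 0)
~z: Gödel ¬ of 0.76 = 0 (operand ≠ 0)
(z \/ ~z) = max(0.76, 0) = 0.76
(~~~y -> (z \/ ~z)): 0 ≤ 0.76, so result = 1
((y \/ ~z) /\ (~~~y -> (z \/ ~z))) = min(0.63, 1) = 0.63
~((y \/ ~z) /\ (~~~y -> (z \/ ~z))): Gödel ¬ of 0.63 = 0 (operand ≠ 0)
(z /\ y) = min(0.76, 0.63) = 0.63
(~((y \/ ~z) /\ (~~~y -> (z \/ ~z))) \/ (z /\ y)) = max(0, 0.63) = 0.63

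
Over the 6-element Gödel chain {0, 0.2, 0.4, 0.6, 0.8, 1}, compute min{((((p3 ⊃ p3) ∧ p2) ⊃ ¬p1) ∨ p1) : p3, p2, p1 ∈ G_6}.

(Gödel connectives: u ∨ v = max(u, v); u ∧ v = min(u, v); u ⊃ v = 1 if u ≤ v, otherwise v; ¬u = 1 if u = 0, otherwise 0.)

0.20

The minimum is attained at p3 = 0, p2 = 0.2, p1 = 0.2:
  (p3 ⊃ p3): 0 ≤ 0, so result = 1
  ((p3 ⊃ p3) ∧ p2) = min(1, 0.2) = 0.2
  ¬p1: Gödel ¬ of 0.2 = 0 (operand ≠ 0)
  (((p3 ⊃ p3) ∧ p2) ⊃ ¬p1): 0.2 > 0, so result = 0
  ((((p3 ⊃ p3) ∧ p2) ⊃ ¬p1) ∨ p1) = max(0, 0.2) = 0.2
Checking all 216 assignments confirms none give a value below 0.20.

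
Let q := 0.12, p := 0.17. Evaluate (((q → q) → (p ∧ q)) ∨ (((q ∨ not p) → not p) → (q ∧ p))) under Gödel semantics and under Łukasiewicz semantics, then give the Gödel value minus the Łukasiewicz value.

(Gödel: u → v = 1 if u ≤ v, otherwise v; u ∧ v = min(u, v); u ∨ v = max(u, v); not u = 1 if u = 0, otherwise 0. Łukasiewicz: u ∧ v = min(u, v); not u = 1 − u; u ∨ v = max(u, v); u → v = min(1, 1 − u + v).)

0.88

Gödel evaluation:
  (q → q): 0.12 ≤ 0.12, so result = 1
  (p ∧ q) = min(0.17, 0.12) = 0.12
  ((q → q) → (p ∧ q)): 1 > 0.12, so result = 0.12
  not p: Gödel ¬ of 0.17 = 0 (operand ≠ 0)
  (q ∨ not p) = max(0.12, 0) = 0.12
  not p: Gödel ¬ of 0.17 = 0 (operand ≠ 0)
  ((q ∨ not p) → not p): 0.12 > 0, so result = 0
  (q ∧ p) = min(0.12, 0.17) = 0.12
  (((q ∨ not p) → not p) → (q ∧ p)): 0 ≤ 0.12, so result = 1
  (((q → q) → (p ∧ q)) ∨ (((q ∨ not p) → not p) → (q ∧ p))) = max(0.12, 1) = 1
  Gödel value = 1
Łukasiewicz evaluation:
  (q → q): min(1, 1 − 0.12 + 0.12) = 1
  (p ∧ q) = min(0.17, 0.12) = 0.12
  ((q → q) → (p ∧ q)): min(1, 1 − 1 + 0.12) = 0.12
  not p: Łukasiewicz ¬ gives 1 − 0.17 = 0.83
  (q ∨ not p) = max(0.12, 0.83) = 0.83
  not p: Łukasiewicz ¬ gives 1 − 0.17 = 0.83
  ((q ∨ not p) → not p): min(1, 1 − 0.83 + 0.83) = 1
  (q ∧ p) = min(0.12, 0.17) = 0.12
  (((q ∨ not p) → not p) → (q ∧ p)): min(1, 1 − 1 + 0.12) = 0.12
  (((q → q) → (p ∧ q)) ∨ (((q ∨ not p) → not p) → (q ∧ p))) = max(0.12, 0.12) = 0.12
  Łukasiewicz value = 0.12
Difference: 1 − 0.12 = 0.88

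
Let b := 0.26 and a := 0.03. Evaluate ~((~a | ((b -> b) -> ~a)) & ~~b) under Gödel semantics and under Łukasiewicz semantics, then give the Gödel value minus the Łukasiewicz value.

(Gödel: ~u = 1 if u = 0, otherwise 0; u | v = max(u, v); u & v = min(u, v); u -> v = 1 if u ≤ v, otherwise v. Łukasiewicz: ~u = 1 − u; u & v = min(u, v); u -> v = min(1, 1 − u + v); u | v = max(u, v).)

Gödel evaluation:
  ~a: Gödel ¬ of 0.03 = 0 (operand ≠ 0)
  (b -> b): 0.26 ≤ 0.26, so result = 1
  ~a: Gödel ¬ of 0.03 = 0 (operand ≠ 0)
  ((b -> b) -> ~a): 1 > 0, so result = 0
  (~a | ((b -> b) -> ~a)) = max(0, 0) = 0
  ~b: Gödel ¬ of 0.26 = 0 (operand ≠ 0)
  ~~b: Gödel ¬ of 0 = 1 (operand is 0)
  ((~a | ((b -> b) -> ~a)) & ~~b) = min(0, 1) = 0
  ~((~a | ((b -> b) -> ~a)) & ~~b): Gödel ¬ of 0 = 1 (operand is 0)
  Gödel value = 1
Łukasiewicz evaluation:
  ~a: Łukasiewicz ¬ gives 1 − 0.03 = 0.97
  (b -> b): min(1, 1 − 0.26 + 0.26) = 1
  ~a: Łukasiewicz ¬ gives 1 − 0.03 = 0.97
  ((b -> b) -> ~a): min(1, 1 − 1 + 0.97) = 0.97
  (~a | ((b -> b) -> ~a)) = max(0.97, 0.97) = 0.97
  ~b: Łukasiewicz ¬ gives 1 − 0.26 = 0.74
  ~~b: Łukasiewicz ¬ gives 1 − 0.74 = 0.26
  ((~a | ((b -> b) -> ~a)) & ~~b) = min(0.97, 0.26) = 0.26
  ~((~a | ((b -> b) -> ~a)) & ~~b): Łukasiewicz ¬ gives 1 − 0.26 = 0.74
  Łukasiewicz value = 0.74
Difference: 1 − 0.74 = 0.26

0.26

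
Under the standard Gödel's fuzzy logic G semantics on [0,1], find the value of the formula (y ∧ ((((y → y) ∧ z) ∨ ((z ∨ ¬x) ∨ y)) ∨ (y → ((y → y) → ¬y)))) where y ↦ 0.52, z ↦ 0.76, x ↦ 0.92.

0.52

(y → y): 0.52 ≤ 0.52, so result = 1
((y → y) ∧ z) = min(1, 0.76) = 0.76
¬x: Gödel ¬ of 0.92 = 0 (operand ≠ 0)
(z ∨ ¬x) = max(0.76, 0) = 0.76
((z ∨ ¬x) ∨ y) = max(0.76, 0.52) = 0.76
(((y → y) ∧ z) ∨ ((z ∨ ¬x) ∨ y)) = max(0.76, 0.76) = 0.76
(y → y): 0.52 ≤ 0.52, so result = 1
¬y: Gödel ¬ of 0.52 = 0 (operand ≠ 0)
((y → y) → ¬y): 1 > 0, so result = 0
(y → ((y → y) → ¬y)): 0.52 > 0, so result = 0
((((y → y) ∧ z) ∨ ((z ∨ ¬x) ∨ y)) ∨ (y → ((y → y) → ¬y))) = max(0.76, 0) = 0.76
(y ∧ ((((y → y) ∧ z) ∨ ((z ∨ ¬x) ∨ y)) ∨ (y → ((y → y) → ¬y)))) = min(0.52, 0.76) = 0.52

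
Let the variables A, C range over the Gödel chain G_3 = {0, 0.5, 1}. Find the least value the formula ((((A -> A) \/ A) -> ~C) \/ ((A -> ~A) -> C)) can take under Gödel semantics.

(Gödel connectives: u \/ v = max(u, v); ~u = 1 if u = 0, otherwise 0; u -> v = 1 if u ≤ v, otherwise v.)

0.50

The minimum is attained at A = 0, C = 0.5:
  (A -> A): 0 ≤ 0, so result = 1
  ((A -> A) \/ A) = max(1, 0) = 1
  ~C: Gödel ¬ of 0.5 = 0 (operand ≠ 0)
  (((A -> A) \/ A) -> ~C): 1 > 0, so result = 0
  ~A: Gödel ¬ of 0 = 1 (operand is 0)
  (A -> ~A): 0 ≤ 1, so result = 1
  ((A -> ~A) -> C): 1 > 0.5, so result = 0.5
  ((((A -> A) \/ A) -> ~C) \/ ((A -> ~A) -> C)) = max(0, 0.5) = 0.5
Checking all 9 assignments confirms none give a value below 0.50.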